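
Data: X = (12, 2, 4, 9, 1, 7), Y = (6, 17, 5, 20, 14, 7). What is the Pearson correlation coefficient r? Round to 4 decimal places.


r = sum((xi-xbar)(yi-ybar)) / sqrt(sum((xi-xbar)^2) * sum((yi-ybar)^2))
n = 6, xbar = 35/6 ≈ 5.833333, ybar = 69/6 = 11.5
Sxy = sum((xi-xbar)(yi-ybar)) = -33.5
Sxx = sum((xi-xbar)^2) = 545/6 ≈ 90.833333
Syy = sum((yi-ybar)^2) = 201.5
sqrt(Sxx*Syy) ≈ 135.288272
r = Sxy / sqrt(Sxx*Syy) = -33.5 / 135.288272 ≈ -0.247619

-0.2476


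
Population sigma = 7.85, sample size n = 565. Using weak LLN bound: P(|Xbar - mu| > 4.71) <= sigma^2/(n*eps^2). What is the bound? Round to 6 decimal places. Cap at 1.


bound = min(1, sigma^2/(n*eps^2))
sigma^2 = 7.85^2 = 61.6225
n*eps^2 = 565 * 4.71^2 = 565 * 22.1841 = 12534.0165
sigma^2/(n*eps^2) = 61.6225 / 12534.0165 = 5/1017 ≈ 0.00491642

0.004916


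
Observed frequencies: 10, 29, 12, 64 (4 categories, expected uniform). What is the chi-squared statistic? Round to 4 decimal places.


chi2 = sum((O-E)^2/E), E = total/4
total = 115, E = 115/4 = 28.75
(10 - 28.75)^2 / 28.75 = 351.5625 / 28.75 = 1125/92 ≈ 12.228261
(29 - 28.75)^2 / 28.75 = 0.0625 / 28.75 = 1/460 ≈ 0.002174
(12 - 28.75)^2 / 28.75 = 280.5625 / 28.75 = 4489/460 ≈ 9.758696
(64 - 28.75)^2 / 28.75 = 1242.5625 / 28.75 = 19881/460 ≈ 43.219565
chi2 = 7499/115 ≈ 65.208696

65.2087


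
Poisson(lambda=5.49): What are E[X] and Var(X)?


E[X] = Var(X) = lambda = 5.49

5.49, 5.49


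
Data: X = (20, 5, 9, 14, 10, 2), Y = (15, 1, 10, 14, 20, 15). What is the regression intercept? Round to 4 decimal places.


a = ybar - b*xbar, where b = sum((xi-xbar)(yi-ybar)) / sum((xi-xbar)^2)
n = 6, xbar = 60/6 = 10, ybar = 75/6 = 12.5
Sxy = sum((xi-xbar)(yi-ybar)) = 71
Sxx = sum((xi-xbar)^2) = 206
b = Sxy / Sxx = 71/206 ≈ 0.344660
a = 12.5 - 0.344660 * 10 = 1865/206 ≈ 9.053398

9.0534


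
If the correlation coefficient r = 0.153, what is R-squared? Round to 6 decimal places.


R^2 = r^2 = (0.153)^2 = 0.023409

0.023409


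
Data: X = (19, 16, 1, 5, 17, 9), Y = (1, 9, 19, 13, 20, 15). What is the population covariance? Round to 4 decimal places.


Cov = (1/n)*sum((xi-xbar)(yi-ybar))
n = 6, xbar = 67/6 ≈ 11.166667, ybar = 77/6 ≈ 12.833333
sum((xi-xbar)(yi-ybar)) = -827/6 ≈ -137.833333
Cov = -137.833333 / 6 = -827/36 ≈ -22.972222

-22.9722


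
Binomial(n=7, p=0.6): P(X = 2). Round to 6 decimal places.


P = C(n,k) * p^k * (1-p)^(n-k)
C(7,2) = 21
p^k = 0.6^2 = 0.36
(1-p)^(n-k) = 0.4^5 = 0.01024
P = 21 * 0.36 * 0.01024 ≈ 0.077414

0.077414


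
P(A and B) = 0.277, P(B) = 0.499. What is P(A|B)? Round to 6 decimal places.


P(A|B) = P(A and B) / P(B) = 0.277 / 0.499 = 277/499 ≈ 0.55511022

0.555110


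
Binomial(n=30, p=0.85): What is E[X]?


E[X] = n*p = 30 * 0.85 = 25.5

25.5


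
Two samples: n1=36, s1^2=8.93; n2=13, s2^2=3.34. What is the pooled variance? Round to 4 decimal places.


sp^2 = ((n1-1)*s1^2 + (n2-1)*s2^2)/(n1+n2-2)
(n1-1)*s1^2 = 35 * 8.93 = 312.55
(n2-1)*s2^2 = 12 * 3.34 = 40.08
numerator = 312.55 + 40.08 = 352.63
n1+n2-2 = 47
sp^2 = 352.63 / 47 = 35263/4700 ≈ 7.502766

7.5028


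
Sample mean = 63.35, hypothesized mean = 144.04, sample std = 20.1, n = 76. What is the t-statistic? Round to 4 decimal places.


t = (xbar - mu0) / (s/sqrt(n))
xbar - mu0 = 63.35 - 144.04 = -80.69
sqrt(76) ≈ 8.71779789
s/sqrt(n) = 20.1 / 8.71779789 ≈ 2.30562813
t = -80.69 / 2.30562813 ≈ -34.996971

-34.9970


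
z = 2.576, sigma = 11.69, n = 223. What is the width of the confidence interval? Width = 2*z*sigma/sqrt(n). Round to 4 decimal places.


width = 2*z*sigma/sqrt(n)
2*z*sigma = 2 * 2.576 * 11.69 = 60.22688
sqrt(223) ≈ 14.933185
width = 60.22688 / 14.933185 ≈ 4.033090

4.0331


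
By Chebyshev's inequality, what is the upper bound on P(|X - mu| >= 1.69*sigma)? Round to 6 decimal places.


P <= 1/k^2
k^2 = 1.69^2 = 2.8561
1/k^2 = 1 / 2.8561 ≈ 0.35012780

0.350128


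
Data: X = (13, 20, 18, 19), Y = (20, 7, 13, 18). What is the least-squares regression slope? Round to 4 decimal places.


b = sum((xi-xbar)(yi-ybar)) / sum((xi-xbar)^2)
n = 4, xbar = 70/4 = 17.5, ybar = 58/4 = 14.5
Sxy = sum((xi-xbar)(yi-ybar)) = -39
Sxx = sum((xi-xbar)^2) = 29
b = Sxy / Sxx = -39/29 ≈ -1.344828

-1.3448


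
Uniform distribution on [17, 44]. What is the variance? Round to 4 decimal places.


Var = (b-a)^2 / 12
(b-a)^2 = (44 - 17)^2 = 729
Var = 729/12 = 60.75

60.7500


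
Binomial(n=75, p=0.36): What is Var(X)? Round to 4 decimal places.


Var = n*p*(1-p) = 75 * 0.36 * 0.64 = 17.28

17.2800


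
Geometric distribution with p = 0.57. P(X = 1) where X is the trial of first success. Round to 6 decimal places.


P = (1-p)^(k-1) * p
(1-p)^(k-1) = 0.43^0 = 1
P = 1 * 0.57 = 0.57

0.570000


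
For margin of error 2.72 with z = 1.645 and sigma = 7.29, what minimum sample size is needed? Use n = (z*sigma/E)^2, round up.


z*sigma/E = 1.645 * 7.29 / 2.72 ≈ 4.408842
(z*sigma/E)^2 ≈ 19.437887
round up: n = 20

20


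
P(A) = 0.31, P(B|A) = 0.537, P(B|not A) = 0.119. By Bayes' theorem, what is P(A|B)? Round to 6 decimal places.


P(A|B) = P(B|A)*P(A) / P(B), P(B) = P(B|A)*P(A) + P(B|not A)*P(not A)
P(B|A)*P(A) = 0.537 * 0.31 = 0.16647
P(B|not A)*P(not A) = 0.119 * 0.69 = 0.08211
P(B) = 0.16647 + 0.08211 = 0.24858
P(A|B) = 0.16647 / 0.24858 = 5549/8286 ≈ 0.66968380

0.669684


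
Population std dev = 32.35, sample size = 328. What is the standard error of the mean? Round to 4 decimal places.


SE = sigma / sqrt(n)
sqrt(328) ≈ 18.110770
SE = 32.35 / 18.110770 ≈ 1.786230

1.7862


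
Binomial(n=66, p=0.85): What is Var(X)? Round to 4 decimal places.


Var = n*p*(1-p) = 66 * 0.85 * 0.15 = 8.415

8.4150


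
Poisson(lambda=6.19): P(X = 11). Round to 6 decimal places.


P = e^(-lam) * lam^k / k!
e^(-6.19) ≈ 0.002049827
lam^k = 6.19^11 ≈ 511207408.688162
k! = 11! = 39916800
P = 0.002049827 * 511207408.688162 / 39916800 ≈ 0.026252

0.026252


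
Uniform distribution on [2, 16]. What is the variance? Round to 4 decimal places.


Var = (b-a)^2 / 12
(b-a)^2 = (16 - 2)^2 = 196
Var = 196/12 ≈ 16.333333

16.3333


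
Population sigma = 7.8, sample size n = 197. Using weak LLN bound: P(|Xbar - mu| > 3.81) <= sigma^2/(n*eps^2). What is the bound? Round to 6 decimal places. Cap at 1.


bound = min(1, sigma^2/(n*eps^2))
sigma^2 = 7.8^2 = 60.84
n*eps^2 = 197 * 3.81^2 = 197 * 14.5161 = 2859.6717
sigma^2/(n*eps^2) = 60.84 / 2859.6717 ≈ 0.02127517

0.021275


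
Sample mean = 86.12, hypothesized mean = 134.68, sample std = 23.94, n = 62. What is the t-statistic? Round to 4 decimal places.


t = (xbar - mu0) / (s/sqrt(n))
xbar - mu0 = 86.12 - 134.68 = -48.56
sqrt(62) ≈ 7.87400787
s/sqrt(n) = 23.94 / 7.87400787 ≈ 3.04038304
t = -48.56 / 3.04038304 ≈ -15.971672

-15.9717


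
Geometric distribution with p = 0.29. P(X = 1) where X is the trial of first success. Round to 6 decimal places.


P = (1-p)^(k-1) * p
(1-p)^(k-1) = 0.71^0 = 1
P = 1 * 0.29 = 0.29

0.290000


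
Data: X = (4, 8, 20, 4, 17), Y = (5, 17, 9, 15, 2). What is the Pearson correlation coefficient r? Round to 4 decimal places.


r = sum((xi-xbar)(yi-ybar)) / sqrt(sum((xi-xbar)^2) * sum((yi-ybar)^2))
n = 5, xbar = 53/5 = 10.6, ybar = 48/5 = 9.6
Sxy = sum((xi-xbar)(yi-ybar)) = -78.8
Sxx = sum((xi-xbar)^2) = 223.2
Syy = sum((yi-ybar)^2) = 163.2
sqrt(Sxx*Syy) ≈ 190.856595
r = Sxy / sqrt(Sxx*Syy) = -78.8 / 190.856595 ≈ -0.412875

-0.4129


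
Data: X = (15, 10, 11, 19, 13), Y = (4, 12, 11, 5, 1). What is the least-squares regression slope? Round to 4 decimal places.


b = sum((xi-xbar)(yi-ybar)) / sum((xi-xbar)^2)
n = 5, xbar = 68/5 = 13.6, ybar = 33/5 = 6.6
Sxy = sum((xi-xbar)(yi-ybar)) = -39.8
Sxx = sum((xi-xbar)^2) = 51.2
b = Sxy / Sxx = -199/256 ≈ -0.777344

-0.7773


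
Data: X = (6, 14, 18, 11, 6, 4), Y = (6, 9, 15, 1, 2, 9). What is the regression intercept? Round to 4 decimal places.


a = ybar - b*xbar, where b = sum((xi-xbar)(yi-ybar)) / sum((xi-xbar)^2)
n = 6, xbar = 59/6 ≈ 9.833333, ybar = 42/6 = 7
Sxy = sum((xi-xbar)(yi-ybar)) = 78
Sxx = sum((xi-xbar)^2) = 893/6 ≈ 148.833333
b = Sxy / Sxx = 468/893 ≈ 0.524076
a = 7 - 0.524076 * 9.833333 = 1649/893 ≈ 1.846585

1.8466


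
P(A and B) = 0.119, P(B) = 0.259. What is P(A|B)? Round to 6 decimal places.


P(A|B) = P(A and B) / P(B) = 0.119 / 0.259 = 17/37 ≈ 0.45945946

0.459459


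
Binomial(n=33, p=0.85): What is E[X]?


E[X] = n*p = 33 * 0.85 = 28.05

28.05


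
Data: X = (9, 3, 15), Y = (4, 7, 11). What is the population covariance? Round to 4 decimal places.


Cov = (1/n)*sum((xi-xbar)(yi-ybar))
n = 3, xbar = 27/3 = 9, ybar = 22/3 ≈ 7.333333
sum((xi-xbar)(yi-ybar)) = 24
Cov = 24 / 3 = 8

8.0000


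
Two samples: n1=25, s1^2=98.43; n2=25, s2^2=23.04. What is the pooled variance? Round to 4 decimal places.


sp^2 = ((n1-1)*s1^2 + (n2-1)*s2^2)/(n1+n2-2)
(n1-1)*s1^2 = 24 * 98.43 = 2362.32
(n2-1)*s2^2 = 24 * 23.04 = 552.96
numerator = 2362.32 + 552.96 = 2915.28
n1+n2-2 = 48
sp^2 = 2915.28 / 48 = 60.735

60.7350


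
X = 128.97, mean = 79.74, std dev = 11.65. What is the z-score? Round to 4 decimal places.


z = (X - mu) / sigma
X - mu = 128.97 - 79.74 = 49.23
z = 49.23 / 11.65 = 4923/1165 ≈ 4.225751

4.2258


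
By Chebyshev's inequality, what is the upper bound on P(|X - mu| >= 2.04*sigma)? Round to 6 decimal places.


P <= 1/k^2
k^2 = 2.04^2 = 4.1616
1/k^2 = 1 / 4.1616 = 625/2601 ≈ 0.24029220

0.240292


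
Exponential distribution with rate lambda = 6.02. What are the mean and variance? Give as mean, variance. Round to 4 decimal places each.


mean = 1/lam, var = 1/lam^2
mean = 1 / 6.02 = 50/301 ≈ 0.166113
lam^2 = 6.02^2 = 36.2404
var = 1 / 36.2404 ≈ 0.027594

0.1661, 0.0276


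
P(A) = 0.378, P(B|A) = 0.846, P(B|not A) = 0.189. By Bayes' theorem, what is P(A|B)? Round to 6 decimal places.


P(A|B) = P(B|A)*P(A) / P(B), P(B) = P(B|A)*P(A) + P(B|not A)*P(not A)
P(B|A)*P(A) = 0.846 * 0.378 = 0.319788
P(B|not A)*P(not A) = 0.189 * 0.622 = 0.117558
P(B) = 0.319788 + 0.117558 = 0.437346
P(A|B) = 0.319788 / 0.437346 = 846/1157 ≈ 0.73120138

0.731201


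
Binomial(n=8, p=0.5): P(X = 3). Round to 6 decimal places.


P = C(n,k) * p^k * (1-p)^(n-k)
C(8,3) = 56
p^k = 0.5^3 = 0.125
(1-p)^(n-k) = 0.5^5 = 0.03125
P = 56 * 0.125 * 0.03125 = 0.21875

0.218750


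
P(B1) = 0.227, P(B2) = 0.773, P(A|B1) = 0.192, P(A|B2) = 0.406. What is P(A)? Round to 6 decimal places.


P(A) = P(A|B1)*P(B1) + P(A|B2)*P(B2)
P(A|B1)*P(B1) = 0.192 * 0.227 = 0.043584
P(A|B2)*P(B2) = 0.406 * 0.773 = 0.313838
P(A) = 0.043584 + 0.313838 = 0.357422

0.357422


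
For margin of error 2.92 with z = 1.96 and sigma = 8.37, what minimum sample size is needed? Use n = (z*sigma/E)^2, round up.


z*sigma/E = 1.96 * 8.37 / 2.92 = 41013/7300 ≈ 5.618219
(z*sigma/E)^2 ≈ 31.564387
round up: n = 32

32


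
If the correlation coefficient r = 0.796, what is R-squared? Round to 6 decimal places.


R^2 = r^2 = (0.796)^2 = 0.633616

0.633616


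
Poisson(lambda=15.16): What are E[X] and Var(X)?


E[X] = Var(X) = lambda = 15.16

15.16, 15.16


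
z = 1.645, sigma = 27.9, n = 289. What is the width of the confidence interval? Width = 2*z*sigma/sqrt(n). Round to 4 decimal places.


width = 2*z*sigma/sqrt(n)
2*z*sigma = 2 * 1.645 * 27.9 = 91.791
sqrt(289) = 17
width = 91.791 / 17 ≈ 5.399471

5.3995


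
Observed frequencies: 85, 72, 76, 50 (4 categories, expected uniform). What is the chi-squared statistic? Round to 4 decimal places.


chi2 = sum((O-E)^2/E), E = total/4
total = 283, E = 283/4 = 70.75
(85 - 70.75)^2 / 70.75 = 203.0625 / 70.75 = 3249/1132 ≈ 2.870141
(72 - 70.75)^2 / 70.75 = 1.5625 / 70.75 = 25/1132 ≈ 0.022085
(76 - 70.75)^2 / 70.75 = 27.5625 / 70.75 = 441/1132 ≈ 0.389576
(50 - 70.75)^2 / 70.75 = 430.5625 / 70.75 = 6889/1132 ≈ 6.085689
chi2 = 2651/283 ≈ 9.367491

9.3675


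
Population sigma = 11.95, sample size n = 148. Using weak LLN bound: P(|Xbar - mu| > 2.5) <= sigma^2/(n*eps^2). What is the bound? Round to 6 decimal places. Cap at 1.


bound = min(1, sigma^2/(n*eps^2))
sigma^2 = 11.95^2 = 142.8025
n*eps^2 = 148 * 2.5^2 = 148 * 6.25 = 925
sigma^2/(n*eps^2) = 142.8025 / 925 ≈ 0.15438108

0.154381


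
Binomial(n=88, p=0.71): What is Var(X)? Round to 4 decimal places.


Var = n*p*(1-p) = 88 * 0.71 * 0.29 = 18.1192

18.1192


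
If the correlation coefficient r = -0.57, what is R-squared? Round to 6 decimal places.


R^2 = r^2 = (-0.57)^2 = 0.3249

0.324900


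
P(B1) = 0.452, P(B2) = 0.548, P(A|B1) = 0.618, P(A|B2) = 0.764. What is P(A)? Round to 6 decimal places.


P(A) = P(A|B1)*P(B1) + P(A|B2)*P(B2)
P(A|B1)*P(B1) = 0.618 * 0.452 = 0.279336
P(A|B2)*P(B2) = 0.764 * 0.548 = 0.418672
P(A) = 0.279336 + 0.418672 = 0.698008

0.698008


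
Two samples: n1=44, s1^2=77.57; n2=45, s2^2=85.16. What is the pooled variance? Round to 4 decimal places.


sp^2 = ((n1-1)*s1^2 + (n2-1)*s2^2)/(n1+n2-2)
(n1-1)*s1^2 = 43 * 77.57 = 3335.51
(n2-1)*s2^2 = 44 * 85.16 = 3747.04
numerator = 3335.51 + 3747.04 = 7082.55
n1+n2-2 = 87
sp^2 = 7082.55 / 87 = 47217/580 ≈ 81.408621

81.4086


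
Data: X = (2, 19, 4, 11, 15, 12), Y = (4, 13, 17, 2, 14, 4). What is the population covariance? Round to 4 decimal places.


Cov = (1/n)*sum((xi-xbar)(yi-ybar))
n = 6, xbar = 63/6 = 10.5, ybar = 54/6 = 9
sum((xi-xbar)(yi-ybar)) = 36
Cov = 36 / 6 = 6

6.0000


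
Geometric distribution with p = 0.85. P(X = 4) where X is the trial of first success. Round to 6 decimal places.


P = (1-p)^(k-1) * p
(1-p)^(k-1) = 0.15^3 = 0.003375
P = 0.003375 * 0.85 = 0.00286875

0.002869


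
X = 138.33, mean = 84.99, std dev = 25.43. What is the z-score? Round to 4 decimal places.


z = (X - mu) / sigma
X - mu = 138.33 - 84.99 = 53.34
z = 53.34 / 25.43 = 5334/2543 ≈ 2.097523

2.0975


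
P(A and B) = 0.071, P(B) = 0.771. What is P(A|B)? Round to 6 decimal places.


P(A|B) = P(A and B) / P(B) = 0.071 / 0.771 = 71/771 ≈ 0.09208820

0.092088


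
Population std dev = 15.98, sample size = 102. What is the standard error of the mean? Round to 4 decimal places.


SE = sigma / sqrt(n)
sqrt(102) ≈ 10.099505
SE = 15.98 / 10.099505 ≈ 1.582256

1.5823


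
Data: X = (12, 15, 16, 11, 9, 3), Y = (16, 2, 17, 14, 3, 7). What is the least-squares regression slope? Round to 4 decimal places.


b = sum((xi-xbar)(yi-ybar)) / sum((xi-xbar)^2)
n = 6, xbar = 66/6 = 11, ybar = 59/6 ≈ 9.833333
Sxy = sum((xi-xbar)(yi-ybar)) = 47
Sxx = sum((xi-xbar)^2) = 110
b = Sxy / Sxx = 47/110 ≈ 0.427273

0.4273


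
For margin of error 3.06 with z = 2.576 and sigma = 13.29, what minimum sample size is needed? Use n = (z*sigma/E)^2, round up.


z*sigma/E = 2.576 * 13.29 / 3.06 = 71323/6375 ≈ 11.187922
(z*sigma/E)^2 ≈ 125.169589
round up: n = 126

126


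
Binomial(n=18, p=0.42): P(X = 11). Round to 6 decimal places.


P = C(n,k) * p^k * (1-p)^(n-k)
C(18,11) = 31824
p^k = 0.42^11 ≈ 0.00007173683
(1-p)^(n-k) = 0.58^7 ≈ 0.02207984
P = 31824 * 0.00007173683 * 0.02207984 ≈ 0.050407

0.050407


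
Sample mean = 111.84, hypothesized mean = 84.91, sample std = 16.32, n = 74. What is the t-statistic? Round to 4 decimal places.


t = (xbar - mu0) / (s/sqrt(n))
xbar - mu0 = 111.84 - 84.91 = 26.93
sqrt(74) ≈ 8.60232527
s/sqrt(n) = 16.32 / 8.60232527 ≈ 1.89716146
t = 26.93 / 1.89716146 ≈ 14.194891

14.1949


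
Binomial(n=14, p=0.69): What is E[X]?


E[X] = n*p = 14 * 0.69 = 9.66

9.66


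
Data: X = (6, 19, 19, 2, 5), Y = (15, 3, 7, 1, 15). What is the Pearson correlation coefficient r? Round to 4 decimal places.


r = sum((xi-xbar)(yi-ybar)) / sqrt(sum((xi-xbar)^2) * sum((yi-ybar)^2))
n = 5, xbar = 51/5 = 10.2, ybar = 41/5 = 8.2
Sxy = sum((xi-xbar)(yi-ybar)) = -61.2
Sxx = sum((xi-xbar)^2) = 266.8
Syy = sum((yi-ybar)^2) = 172.8
sqrt(Sxx*Syy) ≈ 214.716185
r = Sxy / sqrt(Sxx*Syy) = -61.2 / 214.716185 ≈ -0.285027

-0.2850


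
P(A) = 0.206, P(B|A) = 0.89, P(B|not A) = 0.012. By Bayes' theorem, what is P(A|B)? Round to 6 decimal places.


P(A|B) = P(B|A)*P(A) / P(B), P(B) = P(B|A)*P(A) + P(B|not A)*P(not A)
P(B|A)*P(A) = 0.89 * 0.206 = 0.18334
P(B|not A)*P(not A) = 0.012 * 0.794 = 0.009528
P(B) = 0.18334 + 0.009528 = 0.192868
P(A|B) = 0.18334 / 0.192868 ≈ 0.95059834

0.950598


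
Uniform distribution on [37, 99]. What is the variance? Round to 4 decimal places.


Var = (b-a)^2 / 12
(b-a)^2 = (99 - 37)^2 = 3844
Var = 3844/12 ≈ 320.333333

320.3333


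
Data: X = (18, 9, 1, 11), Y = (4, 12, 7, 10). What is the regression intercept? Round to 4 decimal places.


a = ybar - b*xbar, where b = sum((xi-xbar)(yi-ybar)) / sum((xi-xbar)^2)
n = 4, xbar = 39/4 = 9.75, ybar = 33/4 = 8.25
Sxy = sum((xi-xbar)(yi-ybar)) = -24.75
Sxx = sum((xi-xbar)^2) = 146.75
b = Sxy / Sxx = -99/587 ≈ -0.168654
a = 8.25 - (-0.168654) * 9.75 = 5808/587 ≈ 9.894378

9.8944


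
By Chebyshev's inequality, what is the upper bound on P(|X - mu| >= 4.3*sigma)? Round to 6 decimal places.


P <= 1/k^2
k^2 = 4.3^2 = 18.49
1/k^2 = 1 / 18.49 = 100/1849 ≈ 0.05408329

0.054083


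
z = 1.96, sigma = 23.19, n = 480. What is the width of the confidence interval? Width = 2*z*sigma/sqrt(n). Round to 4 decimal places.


width = 2*z*sigma/sqrt(n)
2*z*sigma = 2 * 1.96 * 23.19 = 90.9048
sqrt(480) ≈ 21.908902
width = 90.9048 / 21.908902 ≈ 4.149217

4.1492


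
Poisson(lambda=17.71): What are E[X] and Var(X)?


E[X] = Var(X) = lambda = 17.71

17.71, 17.71


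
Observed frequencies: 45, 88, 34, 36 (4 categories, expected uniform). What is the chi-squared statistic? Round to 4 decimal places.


chi2 = sum((O-E)^2/E), E = total/4
total = 203, E = 203/4 = 50.75
(45 - 50.75)^2 / 50.75 = 33.0625 / 50.75 = 529/812 ≈ 0.651478
(88 - 50.75)^2 / 50.75 = 1387.5625 / 50.75 = 22201/812 ≈ 27.341133
(34 - 50.75)^2 / 50.75 = 280.5625 / 50.75 = 4489/812 ≈ 5.528325
(36 - 50.75)^2 / 50.75 = 217.5625 / 50.75 = 3481/812 ≈ 4.286946
chi2 = 7675/203 ≈ 37.807882

37.8079


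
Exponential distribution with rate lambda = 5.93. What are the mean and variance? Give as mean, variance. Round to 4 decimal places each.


mean = 1/lam, var = 1/lam^2
mean = 1 / 5.93 = 100/593 ≈ 0.168634
lam^2 = 5.93^2 = 35.1649
var = 1 / 35.1649 ≈ 0.028437

0.1686, 0.0284


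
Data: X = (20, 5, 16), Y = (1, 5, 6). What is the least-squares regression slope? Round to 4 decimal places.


b = sum((xi-xbar)(yi-ybar)) / sum((xi-xbar)^2)
n = 3, xbar = 41/3 ≈ 13.666667, ybar = 12/3 = 4
Sxy = sum((xi-xbar)(yi-ybar)) = -23
Sxx = sum((xi-xbar)^2) = 362/3 ≈ 120.666667
b = Sxy / Sxx = -69/362 ≈ -0.190608

-0.1906


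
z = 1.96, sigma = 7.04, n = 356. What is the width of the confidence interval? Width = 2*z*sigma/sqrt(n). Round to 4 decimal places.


width = 2*z*sigma/sqrt(n)
2*z*sigma = 2 * 1.96 * 7.04 = 27.5968
sqrt(356) ≈ 18.867962
width = 27.5968 / 18.867962 ≈ 1.462627

1.4626


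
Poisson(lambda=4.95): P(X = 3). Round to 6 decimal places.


P = e^(-lam) * lam^k / k!
e^(-4.95) ≈ 0.007083409
lam^k = 4.95^3 = 121.287375
k! = 3! = 6
P = 0.007083409 * 121.287375 / 6 ≈ 0.143188

0.143188


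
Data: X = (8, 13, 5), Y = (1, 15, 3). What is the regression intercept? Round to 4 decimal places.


a = ybar - b*xbar, where b = sum((xi-xbar)(yi-ybar)) / sum((xi-xbar)^2)
n = 3, xbar = 26/3 ≈ 8.666667, ybar = 19/3 ≈ 6.333333
Sxy = sum((xi-xbar)(yi-ybar)) = 160/3 ≈ 53.333333
Sxx = sum((xi-xbar)^2) = 98/3 ≈ 32.666667
b = Sxy / Sxx = 80/49 ≈ 1.632653
a = 6.333333 - 1.632653 * 8.666667 = -383/49 ≈ -7.816327

-7.8163


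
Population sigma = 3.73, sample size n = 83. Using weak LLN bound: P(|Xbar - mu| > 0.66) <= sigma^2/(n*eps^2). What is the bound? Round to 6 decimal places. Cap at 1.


bound = min(1, sigma^2/(n*eps^2))
sigma^2 = 3.73^2 = 13.9129
n*eps^2 = 83 * 0.66^2 = 83 * 0.4356 = 36.1548
sigma^2/(n*eps^2) = 13.9129 / 36.1548 ≈ 0.38481474

0.384815


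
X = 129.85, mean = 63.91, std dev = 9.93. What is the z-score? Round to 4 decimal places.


z = (X - mu) / sigma
X - mu = 129.85 - 63.91 = 65.94
z = 65.94 / 9.93 = 2198/331 ≈ 6.640483

6.6405


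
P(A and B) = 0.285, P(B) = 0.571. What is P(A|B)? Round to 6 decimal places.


P(A|B) = P(A and B) / P(B) = 0.285 / 0.571 = 285/571 ≈ 0.49912434

0.499124


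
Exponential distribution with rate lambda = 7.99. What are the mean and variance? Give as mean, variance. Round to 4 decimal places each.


mean = 1/lam, var = 1/lam^2
mean = 1 / 7.99 = 100/799 ≈ 0.125156
lam^2 = 7.99^2 = 63.8401
var = 1 / 63.8401 ≈ 0.015664

0.1252, 0.0157


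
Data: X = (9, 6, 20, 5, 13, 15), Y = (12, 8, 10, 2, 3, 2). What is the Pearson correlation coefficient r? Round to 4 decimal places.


r = sum((xi-xbar)(yi-ybar)) / sqrt(sum((xi-xbar)^2) * sum((yi-ybar)^2))
n = 6, xbar = 68/6 = 34/3 ≈ 11.333333, ybar = 37/6 ≈ 6.166667
Sxy = sum((xi-xbar)(yi-ybar)) = 47/3 ≈ 15.666667
Sxx = sum((xi-xbar)^2) = 496/3 ≈ 165.333333
Syy = sum((yi-ybar)^2) = 581/6 ≈ 96.833333
sqrt(Sxx*Syy) ≈ 126.529751
r = Sxy / sqrt(Sxx*Syy) = 15.666667 / 126.529751 ≈ 0.123818

0.1238


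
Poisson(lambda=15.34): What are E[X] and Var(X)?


E[X] = Var(X) = lambda = 15.34

15.34, 15.34


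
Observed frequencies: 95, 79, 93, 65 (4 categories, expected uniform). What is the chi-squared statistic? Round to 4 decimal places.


chi2 = sum((O-E)^2/E), E = total/4
total = 332, E = 332/4 = 83
(95 - 83)^2 / 83 = 144 / 83 = 144/83 ≈ 1.734940
(79 - 83)^2 / 83 = 16 / 83 = 16/83 ≈ 0.192771
(93 - 83)^2 / 83 = 100 / 83 = 100/83 ≈ 1.204819
(65 - 83)^2 / 83 = 324 / 83 = 324/83 ≈ 3.903614
chi2 = 584/83 ≈ 7.036145

7.0361


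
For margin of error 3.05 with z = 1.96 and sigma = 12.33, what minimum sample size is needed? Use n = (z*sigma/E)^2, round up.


z*sigma/E = 1.96 * 12.33 / 3.05 = 60417/7625 ≈ 7.923541
(z*sigma/E)^2 ≈ 62.782502
round up: n = 63

63


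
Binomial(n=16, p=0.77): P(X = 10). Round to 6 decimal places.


P = C(n,k) * p^k * (1-p)^(n-k)
C(16,10) = 8008
p^k = 0.77^10 ≈ 0.07326680
(1-p)^(n-k) = 0.23^6 ≈ 0.0001480359
P = 8008 * 0.07326680 * 0.0001480359 ≈ 0.086856

0.086856


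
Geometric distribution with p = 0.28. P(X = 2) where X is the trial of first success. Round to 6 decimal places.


P = (1-p)^(k-1) * p
(1-p)^(k-1) = 0.72^1 = 0.72
P = 0.72 * 0.28 = 0.2016

0.201600


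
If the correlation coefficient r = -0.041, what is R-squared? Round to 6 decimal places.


R^2 = r^2 = (-0.041)^2 = 0.001681

0.001681


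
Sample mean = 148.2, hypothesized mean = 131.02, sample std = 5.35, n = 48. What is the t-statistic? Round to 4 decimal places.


t = (xbar - mu0) / (s/sqrt(n))
xbar - mu0 = 148.2 - 131.02 = 17.18
sqrt(48) ≈ 6.92820323
s/sqrt(n) = 5.35 / 6.92820323 ≈ 0.77220599
t = 17.18 / 0.77220599 ≈ 22.247950

22.2479


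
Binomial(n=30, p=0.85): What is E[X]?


E[X] = n*p = 30 * 0.85 = 25.5

25.5


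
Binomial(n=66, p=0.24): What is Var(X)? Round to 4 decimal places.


Var = n*p*(1-p) = 66 * 0.24 * 0.76 = 12.0384

12.0384


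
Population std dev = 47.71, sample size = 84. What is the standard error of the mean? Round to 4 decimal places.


SE = sigma / sqrt(n)
sqrt(84) ≈ 9.165151
SE = 47.71 / 9.165151 ≈ 5.205588

5.2056


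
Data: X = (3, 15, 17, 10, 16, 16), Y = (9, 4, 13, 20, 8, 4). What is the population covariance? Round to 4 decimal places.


Cov = (1/n)*sum((xi-xbar)(yi-ybar))
n = 6, xbar = 77/6 ≈ 12.833333, ybar = 58/6 = 29/3 ≈ 9.666667
sum((xi-xbar)(yi-ybar)) = -133/3 ≈ -44.333333
Cov = -44.333333 / 6 = -133/18 ≈ -7.388889

-7.3889


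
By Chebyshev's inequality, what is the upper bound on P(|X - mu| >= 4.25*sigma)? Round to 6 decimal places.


P <= 1/k^2
k^2 = 4.25^2 = 18.0625
1/k^2 = 1 / 18.0625 = 16/289 ≈ 0.05536332

0.055363


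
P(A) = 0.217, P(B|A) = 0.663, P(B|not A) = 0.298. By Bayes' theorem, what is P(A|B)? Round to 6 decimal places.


P(A|B) = P(B|A)*P(A) / P(B), P(B) = P(B|A)*P(A) + P(B|not A)*P(not A)
P(B|A)*P(A) = 0.663 * 0.217 = 0.143871
P(B|not A)*P(not A) = 0.298 * 0.783 = 0.233334
P(B) = 0.143871 + 0.233334 = 0.377205
P(A|B) = 0.143871 / 0.377205 ≈ 0.38141329

0.381413


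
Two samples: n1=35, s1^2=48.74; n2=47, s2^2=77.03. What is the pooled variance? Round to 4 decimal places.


sp^2 = ((n1-1)*s1^2 + (n2-1)*s2^2)/(n1+n2-2)
(n1-1)*s1^2 = 34 * 48.74 = 1657.16
(n2-1)*s2^2 = 46 * 77.03 = 3543.38
numerator = 1657.16 + 3543.38 = 5200.54
n1+n2-2 = 80
sp^2 = 5200.54 / 80 = 65.00675

65.0068


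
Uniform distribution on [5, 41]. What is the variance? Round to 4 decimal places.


Var = (b-a)^2 / 12
(b-a)^2 = (41 - 5)^2 = 1296
Var = 1296/12 = 108

108.0000


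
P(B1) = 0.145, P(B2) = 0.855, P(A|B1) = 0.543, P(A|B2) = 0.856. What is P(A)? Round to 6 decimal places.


P(A) = P(A|B1)*P(B1) + P(A|B2)*P(B2)
P(A|B1)*P(B1) = 0.543 * 0.145 = 0.078735
P(A|B2)*P(B2) = 0.856 * 0.855 = 0.73188
P(A) = 0.078735 + 0.73188 = 0.810615

0.810615


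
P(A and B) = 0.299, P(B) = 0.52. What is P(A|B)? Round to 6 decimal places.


P(A|B) = P(A and B) / P(B) = 0.299 / 0.52 = 0.575

0.575000


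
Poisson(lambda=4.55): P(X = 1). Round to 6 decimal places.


P = e^(-lam) * lam^k / k!
e^(-4.55) ≈ 0.01056720
lam^k = 4.55^1 = 4.55
k! = 1! = 1
P = 0.01056720 * 4.55 / 1 ≈ 0.048081

0.048081


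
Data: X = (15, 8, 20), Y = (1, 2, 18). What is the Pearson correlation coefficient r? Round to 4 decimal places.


r = sum((xi-xbar)(yi-ybar)) / sqrt(sum((xi-xbar)^2) * sum((yi-ybar)^2))
n = 3, xbar = 43/3 ≈ 14.333333, ybar = 21/3 = 7
Sxy = sum((xi-xbar)(yi-ybar)) = 90
Sxx = sum((xi-xbar)^2) = 218/3 ≈ 72.666667
Syy = sum((yi-ybar)^2) = 182
sqrt(Sxx*Syy) ≈ 115.001449
r = Sxy / sqrt(Sxx*Syy) = 90 / 115.001449 ≈ 0.782599

0.7826


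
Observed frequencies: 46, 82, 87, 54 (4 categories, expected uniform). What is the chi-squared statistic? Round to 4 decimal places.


chi2 = sum((O-E)^2/E), E = total/4
total = 269, E = 269/4 = 67.25
(46 - 67.25)^2 / 67.25 = 451.5625 / 67.25 = 7225/1076 ≈ 6.714684
(82 - 67.25)^2 / 67.25 = 217.5625 / 67.25 = 3481/1076 ≈ 3.235130
(87 - 67.25)^2 / 67.25 = 390.0625 / 67.25 = 6241/1076 ≈ 5.800186
(54 - 67.25)^2 / 67.25 = 175.5625 / 67.25 = 2809/1076 ≈ 2.610595
chi2 = 4939/269 ≈ 18.360595

18.3606


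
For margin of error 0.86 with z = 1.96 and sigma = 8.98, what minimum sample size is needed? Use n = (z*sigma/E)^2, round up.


z*sigma/E = 1.96 * 8.98 / 0.86 = 22001/1075 ≈ 20.466047
(z*sigma/E)^2 ≈ 418.859060
round up: n = 419

419


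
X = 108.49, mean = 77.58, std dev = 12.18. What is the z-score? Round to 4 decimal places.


z = (X - mu) / sigma
X - mu = 108.49 - 77.58 = 30.91
z = 30.91 / 12.18 = 3091/1218 ≈ 2.537767

2.5378


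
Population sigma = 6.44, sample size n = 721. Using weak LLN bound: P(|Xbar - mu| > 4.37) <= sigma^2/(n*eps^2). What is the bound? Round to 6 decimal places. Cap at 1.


bound = min(1, sigma^2/(n*eps^2))
sigma^2 = 6.44^2 = 41.4736
n*eps^2 = 721 * 4.37^2 = 721 * 19.0969 = 13768.8649
sigma^2/(n*eps^2) = 41.4736 / 13768.8649 ≈ 0.00301213

0.003012


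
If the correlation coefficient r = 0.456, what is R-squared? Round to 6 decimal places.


R^2 = r^2 = (0.456)^2 = 0.207936

0.207936


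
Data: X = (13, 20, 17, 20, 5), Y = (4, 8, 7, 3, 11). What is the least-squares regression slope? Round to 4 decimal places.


b = sum((xi-xbar)(yi-ybar)) / sum((xi-xbar)^2)
n = 5, xbar = 75/5 = 15, ybar = 33/5 = 6.6
Sxy = sum((xi-xbar)(yi-ybar)) = -49
Sxx = sum((xi-xbar)^2) = 158
b = Sxy / Sxx = -49/158 ≈ -0.310127

-0.3101


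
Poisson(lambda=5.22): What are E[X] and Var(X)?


E[X] = Var(X) = lambda = 5.22

5.22, 5.22


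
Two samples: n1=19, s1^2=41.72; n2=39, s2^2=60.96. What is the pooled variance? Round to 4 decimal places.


sp^2 = ((n1-1)*s1^2 + (n2-1)*s2^2)/(n1+n2-2)
(n1-1)*s1^2 = 18 * 41.72 = 750.96
(n2-1)*s2^2 = 38 * 60.96 = 2316.48
numerator = 750.96 + 2316.48 = 3067.44
n1+n2-2 = 56
sp^2 = 3067.44 / 56 = 38343/700 ≈ 54.775714

54.7757


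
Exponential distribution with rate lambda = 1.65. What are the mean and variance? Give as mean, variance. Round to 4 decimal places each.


mean = 1/lam, var = 1/lam^2
mean = 1 / 1.65 = 20/33 ≈ 0.606061
lam^2 = 1.65^2 = 2.7225
var = 1 / 2.7225 = 400/1089 ≈ 0.367309

0.6061, 0.3673


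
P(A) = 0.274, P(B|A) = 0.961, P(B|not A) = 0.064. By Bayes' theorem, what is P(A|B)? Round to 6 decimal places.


P(A|B) = P(B|A)*P(A) / P(B), P(B) = P(B|A)*P(A) + P(B|not A)*P(not A)
P(B|A)*P(A) = 0.961 * 0.274 = 0.263314
P(B|not A)*P(not A) = 0.064 * 0.726 = 0.046464
P(B) = 0.263314 + 0.046464 = 0.309778
P(A|B) = 0.263314 / 0.309778 ≈ 0.85000872

0.850009


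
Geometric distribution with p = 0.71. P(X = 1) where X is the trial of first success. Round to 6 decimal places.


P = (1-p)^(k-1) * p
(1-p)^(k-1) = 0.29^0 = 1
P = 1 * 0.71 = 0.71

0.710000


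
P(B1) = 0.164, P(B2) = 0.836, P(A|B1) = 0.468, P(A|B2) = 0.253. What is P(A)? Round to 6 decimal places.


P(A) = P(A|B1)*P(B1) + P(A|B2)*P(B2)
P(A|B1)*P(B1) = 0.468 * 0.164 = 0.076752
P(A|B2)*P(B2) = 0.253 * 0.836 = 0.211508
P(A) = 0.076752 + 0.211508 = 0.28826

0.288260


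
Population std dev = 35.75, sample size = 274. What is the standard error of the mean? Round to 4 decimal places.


SE = sigma / sqrt(n)
sqrt(274) ≈ 16.552945
SE = 35.75 / 16.552945 ≈ 2.159736

2.1597


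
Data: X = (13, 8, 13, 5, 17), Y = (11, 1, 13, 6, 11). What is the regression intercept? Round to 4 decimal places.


a = ybar - b*xbar, where b = sum((xi-xbar)(yi-ybar)) / sum((xi-xbar)^2)
n = 5, xbar = 56/5 = 11.2, ybar = 42/5 = 8.4
Sxy = sum((xi-xbar)(yi-ybar)) = 66.6
Sxx = sum((xi-xbar)^2) = 88.8
b = Sxy / Sxx = 0.75
a = 8.4 - 0.75 * 11.2 = 0

0.0000


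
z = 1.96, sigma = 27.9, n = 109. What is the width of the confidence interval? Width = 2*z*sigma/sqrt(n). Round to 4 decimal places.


width = 2*z*sigma/sqrt(n)
2*z*sigma = 2 * 1.96 * 27.9 = 109.368
sqrt(109) ≈ 10.440307
width = 109.368 / 10.440307 ≈ 10.475555

10.4756


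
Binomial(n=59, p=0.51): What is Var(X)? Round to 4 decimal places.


Var = n*p*(1-p) = 59 * 0.51 * 0.49 = 14.7441

14.7441


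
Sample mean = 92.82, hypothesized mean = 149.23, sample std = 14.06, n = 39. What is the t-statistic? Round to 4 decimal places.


t = (xbar - mu0) / (s/sqrt(n))
xbar - mu0 = 92.82 - 149.23 = -56.41
sqrt(39) ≈ 6.24499800
s/sqrt(n) = 14.06 / 6.24499800 ≈ 2.25140184
t = -56.41 / 2.25140184 ≈ -25.055501

-25.0555


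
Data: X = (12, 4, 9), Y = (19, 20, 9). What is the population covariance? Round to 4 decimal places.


Cov = (1/n)*sum((xi-xbar)(yi-ybar))
n = 3, xbar = 25/3 ≈ 8.333333, ybar = 48/3 = 16
sum((xi-xbar)(yi-ybar)) = -11
Cov = -11 / 3 = -11/3 ≈ -3.666667

-3.6667


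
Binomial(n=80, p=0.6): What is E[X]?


E[X] = n*p = 80 * 0.6 = 48

48


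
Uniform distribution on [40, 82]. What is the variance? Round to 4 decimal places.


Var = (b-a)^2 / 12
(b-a)^2 = (82 - 40)^2 = 1764
Var = 1764/12 = 147

147.0000


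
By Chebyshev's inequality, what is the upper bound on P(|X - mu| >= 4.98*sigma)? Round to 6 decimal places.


P <= 1/k^2
k^2 = 4.98^2 = 24.8004
1/k^2 = 1 / 24.8004 ≈ 0.04032193

0.040322


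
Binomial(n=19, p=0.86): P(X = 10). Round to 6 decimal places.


P = C(n,k) * p^k * (1-p)^(n-k)
C(19,10) = 92378
p^k = 0.86^10 ≈ 0.2213016
(1-p)^(n-k) = 0.14^9 ≈ 0.00000002066105
P = 92378 * 0.2213016 * 0.00000002066105 ≈ 0.000422

0.000422


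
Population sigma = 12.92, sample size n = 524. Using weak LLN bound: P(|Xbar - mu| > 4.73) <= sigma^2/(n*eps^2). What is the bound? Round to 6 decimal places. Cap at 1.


bound = min(1, sigma^2/(n*eps^2))
sigma^2 = 12.92^2 = 166.9264
n*eps^2 = 524 * 4.73^2 = 524 * 22.3729 = 11723.3996
sigma^2/(n*eps^2) = 166.9264 / 11723.3996 ≈ 0.01423874

0.014239


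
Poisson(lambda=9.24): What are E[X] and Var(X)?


E[X] = Var(X) = lambda = 9.24

9.24, 9.24


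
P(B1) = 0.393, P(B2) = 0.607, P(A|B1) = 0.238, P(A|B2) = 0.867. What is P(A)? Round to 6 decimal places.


P(A) = P(A|B1)*P(B1) + P(A|B2)*P(B2)
P(A|B1)*P(B1) = 0.238 * 0.393 = 0.093534
P(A|B2)*P(B2) = 0.867 * 0.607 = 0.526269
P(A) = 0.093534 + 0.526269 = 0.619803

0.619803


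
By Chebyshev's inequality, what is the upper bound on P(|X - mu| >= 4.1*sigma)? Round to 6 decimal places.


P <= 1/k^2
k^2 = 4.1^2 = 16.81
1/k^2 = 1 / 16.81 = 100/1681 ≈ 0.05948840

0.059488


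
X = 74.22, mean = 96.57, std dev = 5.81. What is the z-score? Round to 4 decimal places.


z = (X - mu) / sigma
X - mu = 74.22 - 96.57 = -22.35
z = -22.35 / 5.81 = -2235/581 ≈ -3.846816

-3.8468


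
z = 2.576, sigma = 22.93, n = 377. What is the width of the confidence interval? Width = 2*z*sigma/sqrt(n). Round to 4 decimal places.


width = 2*z*sigma/sqrt(n)
2*z*sigma = 2 * 2.576 * 22.93 = 118.13536
sqrt(377) ≈ 19.416488
width = 118.13536 / 19.416488 ≈ 6.084281

6.0843


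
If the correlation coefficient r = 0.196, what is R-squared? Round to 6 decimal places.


R^2 = r^2 = (0.196)^2 = 0.038416

0.038416


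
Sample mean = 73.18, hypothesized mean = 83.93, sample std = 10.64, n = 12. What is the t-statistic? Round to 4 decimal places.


t = (xbar - mu0) / (s/sqrt(n))
xbar - mu0 = 73.18 - 83.93 = -10.75
sqrt(12) ≈ 3.46410162
s/sqrt(n) = 10.64 / 3.46410162 ≈ 3.07150343
t = -10.75 / 3.07150343 ≈ -3.499915

-3.4999


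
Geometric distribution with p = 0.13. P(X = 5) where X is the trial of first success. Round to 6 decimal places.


P = (1-p)^(k-1) * p
(1-p)^(k-1) = 0.87^4 ≈ 0.5728976
P = 0.5728976 * 0.13 ≈ 0.07447669

0.074477


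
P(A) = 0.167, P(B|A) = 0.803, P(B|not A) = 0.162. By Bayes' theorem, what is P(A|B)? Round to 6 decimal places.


P(A|B) = P(B|A)*P(A) / P(B), P(B) = P(B|A)*P(A) + P(B|not A)*P(not A)
P(B|A)*P(A) = 0.803 * 0.167 = 0.134101
P(B|not A)*P(not A) = 0.162 * 0.833 = 0.134946
P(B) = 0.134101 + 0.134946 = 0.269047
P(A|B) = 0.134101 / 0.269047 ≈ 0.49842964

0.498430


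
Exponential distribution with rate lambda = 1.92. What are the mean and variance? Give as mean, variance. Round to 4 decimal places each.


mean = 1/lam, var = 1/lam^2
mean = 1 / 1.92 = 25/48 ≈ 0.520833
lam^2 = 1.92^2 = 3.6864
var = 1 / 3.6864 = 625/2304 ≈ 0.271267

0.5208, 0.2713


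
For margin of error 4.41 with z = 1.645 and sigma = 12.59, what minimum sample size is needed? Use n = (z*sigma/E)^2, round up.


z*sigma/E = 1.645 * 12.59 / 4.41 ≈ 4.696270
(z*sigma/E)^2 ≈ 22.054950
round up: n = 23

23


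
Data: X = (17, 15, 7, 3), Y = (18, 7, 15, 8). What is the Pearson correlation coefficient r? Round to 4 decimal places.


r = sum((xi-xbar)(yi-ybar)) / sqrt(sum((xi-xbar)^2) * sum((yi-ybar)^2))
n = 4, xbar = 42/4 = 10.5, ybar = 48/4 = 12
Sxy = sum((xi-xbar)(yi-ybar)) = 36
Sxx = sum((xi-xbar)^2) = 131
Syy = sum((yi-ybar)^2) = 86
sqrt(Sxx*Syy) ≈ 106.141415
r = Sxy / sqrt(Sxx*Syy) = 36 / 106.141415 ≈ 0.339170

0.3392


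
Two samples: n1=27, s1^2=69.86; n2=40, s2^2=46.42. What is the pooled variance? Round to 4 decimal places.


sp^2 = ((n1-1)*s1^2 + (n2-1)*s2^2)/(n1+n2-2)
(n1-1)*s1^2 = 26 * 69.86 = 1816.36
(n2-1)*s2^2 = 39 * 46.42 = 1810.38
numerator = 1816.36 + 1810.38 = 3626.74
n1+n2-2 = 65
sp^2 = 3626.74 / 65 = 55.796

55.7960


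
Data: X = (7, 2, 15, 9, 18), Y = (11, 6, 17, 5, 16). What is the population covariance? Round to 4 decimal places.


Cov = (1/n)*sum((xi-xbar)(yi-ybar))
n = 5, xbar = 51/5 = 10.2, ybar = 55/5 = 11
sum((xi-xbar)(yi-ybar)) = 116
Cov = 116 / 5 = 23.2

23.2000


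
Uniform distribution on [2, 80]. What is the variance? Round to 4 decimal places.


Var = (b-a)^2 / 12
(b-a)^2 = (80 - 2)^2 = 6084
Var = 6084/12 = 507

507.0000


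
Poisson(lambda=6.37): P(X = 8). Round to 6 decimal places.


P = e^(-lam) * lam^k / k!
e^(-6.37) ≈ 0.001712159
lam^k = 6.37^8 ≈ 2710912.241448
k! = 8! = 40320
P = 0.001712159 * 2710912.241448 / 40320 ≈ 0.115117

0.115117


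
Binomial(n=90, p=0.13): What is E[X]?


E[X] = n*p = 90 * 0.13 = 11.7

11.7


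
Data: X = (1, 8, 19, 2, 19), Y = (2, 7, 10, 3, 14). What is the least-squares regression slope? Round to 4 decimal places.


b = sum((xi-xbar)(yi-ybar)) / sum((xi-xbar)^2)
n = 5, xbar = 49/5 = 9.8, ybar = 36/5 = 7.2
Sxy = sum((xi-xbar)(yi-ybar)) = 167.2
Sxx = sum((xi-xbar)^2) = 310.8
b = Sxy / Sxx = 418/777 ≈ 0.537967

0.5380


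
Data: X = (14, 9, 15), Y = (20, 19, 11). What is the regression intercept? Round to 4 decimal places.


a = ybar - b*xbar, where b = sum((xi-xbar)(yi-ybar)) / sum((xi-xbar)^2)
n = 3, xbar = 38/3 ≈ 12.666667, ybar = 50/3 ≈ 16.666667
Sxy = sum((xi-xbar)(yi-ybar)) = -52/3 ≈ -17.333333
Sxx = sum((xi-xbar)^2) = 62/3 ≈ 20.666667
b = Sxy / Sxx = -26/31 ≈ -0.838710
a = 16.666667 - (-0.838710) * 12.666667 = 846/31 ≈ 27.290323

27.2903


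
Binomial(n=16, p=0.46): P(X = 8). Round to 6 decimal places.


P = C(n,k) * p^k * (1-p)^(n-k)
C(16,8) = 12870
p^k = 0.46^8 ≈ 0.002004761
(1-p)^(n-k) = 0.54^8 ≈ 0.007230196
P = 12870 * 0.002004761 * 0.007230196 ≈ 0.186548

0.186548


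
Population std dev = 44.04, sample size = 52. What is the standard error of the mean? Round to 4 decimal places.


SE = sigma / sqrt(n)
sqrt(52) ≈ 7.211103
SE = 44.04 / 7.211103 ≈ 6.107249

6.1072


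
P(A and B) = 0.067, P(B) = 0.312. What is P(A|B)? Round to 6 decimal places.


P(A|B) = P(A and B) / P(B) = 0.067 / 0.312 = 67/312 ≈ 0.21474359

0.214744


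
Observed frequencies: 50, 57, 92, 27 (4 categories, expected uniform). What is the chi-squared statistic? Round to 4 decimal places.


chi2 = sum((O-E)^2/E), E = total/4
total = 226, E = 226/4 = 56.5
(50 - 56.5)^2 / 56.5 = 42.25 / 56.5 = 169/226 ≈ 0.747788
(57 - 56.5)^2 / 56.5 = 0.25 / 56.5 = 1/226 ≈ 0.004425
(92 - 56.5)^2 / 56.5 = 1260.25 / 56.5 = 5041/226 ≈ 22.305310
(27 - 56.5)^2 / 56.5 = 870.25 / 56.5 = 3481/226 ≈ 15.402655
chi2 = 4346/113 ≈ 38.460177

38.4602


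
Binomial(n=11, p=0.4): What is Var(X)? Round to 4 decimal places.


Var = n*p*(1-p) = 11 * 0.4 * 0.6 = 2.64

2.6400


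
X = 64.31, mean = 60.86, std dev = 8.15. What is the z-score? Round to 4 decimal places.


z = (X - mu) / sigma
X - mu = 64.31 - 60.86 = 3.45
z = 3.45 / 8.15 = 69/163 ≈ 0.423313

0.4233


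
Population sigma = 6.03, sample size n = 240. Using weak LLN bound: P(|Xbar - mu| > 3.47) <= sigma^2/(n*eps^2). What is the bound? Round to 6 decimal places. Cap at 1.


bound = min(1, sigma^2/(n*eps^2))
sigma^2 = 6.03^2 = 36.3609
n*eps^2 = 240 * 3.47^2 = 240 * 12.0409 = 2889.816
sigma^2/(n*eps^2) = 36.3609 / 2889.816 ≈ 0.01258243

0.012582


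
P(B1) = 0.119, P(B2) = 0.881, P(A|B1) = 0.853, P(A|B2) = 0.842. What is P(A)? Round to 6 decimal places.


P(A) = P(A|B1)*P(B1) + P(A|B2)*P(B2)
P(A|B1)*P(B1) = 0.853 * 0.119 = 0.101507
P(A|B2)*P(B2) = 0.842 * 0.881 = 0.741802
P(A) = 0.101507 + 0.741802 = 0.843309

0.843309


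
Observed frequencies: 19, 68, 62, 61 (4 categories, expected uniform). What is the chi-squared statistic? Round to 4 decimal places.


chi2 = sum((O-E)^2/E), E = total/4
total = 210, E = 210/4 = 52.5
(19 - 52.5)^2 / 52.5 = 1122.25 / 52.5 = 4489/210 ≈ 21.376190
(68 - 52.5)^2 / 52.5 = 240.25 / 52.5 = 961/210 ≈ 4.576190
(62 - 52.5)^2 / 52.5 = 90.25 / 52.5 = 361/210 ≈ 1.719048
(61 - 52.5)^2 / 52.5 = 72.25 / 52.5 = 289/210 ≈ 1.376190
chi2 = 610/21 ≈ 29.047619

29.0476


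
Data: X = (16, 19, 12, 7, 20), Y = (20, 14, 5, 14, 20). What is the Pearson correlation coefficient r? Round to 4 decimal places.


r = sum((xi-xbar)(yi-ybar)) / sqrt(sum((xi-xbar)^2) * sum((yi-ybar)^2))
n = 5, xbar = 74/5 = 14.8, ybar = 73/5 = 14.6
Sxy = sum((xi-xbar)(yi-ybar)) = 63.6
Sxx = sum((xi-xbar)^2) = 114.8
Syy = sum((yi-ybar)^2) = 151.2
sqrt(Sxx*Syy) ≈ 131.748852
r = Sxy / sqrt(Sxx*Syy) = 63.6 / 131.748852 ≈ 0.482737

0.4827
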